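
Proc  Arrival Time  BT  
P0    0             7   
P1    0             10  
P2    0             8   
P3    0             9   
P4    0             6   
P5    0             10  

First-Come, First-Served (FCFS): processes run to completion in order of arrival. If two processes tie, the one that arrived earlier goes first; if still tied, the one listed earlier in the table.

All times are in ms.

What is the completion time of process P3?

34

Gantt: | P0 0-7 | P1 7-17 | P2 17-25 | P3 25-34 | P4 34-40 | P5 40-50 |
Completion: P0=7  P1=17  P2=25  P3=34  P4=40  P5=50
Turnaround (C−A): P0=7  P1=17  P2=25  P3=34  P4=40  P5=50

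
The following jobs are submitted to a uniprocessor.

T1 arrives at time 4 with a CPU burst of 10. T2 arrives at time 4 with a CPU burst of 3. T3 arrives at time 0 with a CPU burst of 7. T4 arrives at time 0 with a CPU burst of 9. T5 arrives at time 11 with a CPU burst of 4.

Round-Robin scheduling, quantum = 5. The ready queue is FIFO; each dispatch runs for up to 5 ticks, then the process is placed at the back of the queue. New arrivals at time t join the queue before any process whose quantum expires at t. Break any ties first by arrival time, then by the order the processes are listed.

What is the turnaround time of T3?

Timeline: | T3 0-5 | T4 5-10 | T1 10-15 | T2 15-18 | T3 18-20 | T4 20-24 | T5 24-28 | T1 28-33 |
Completion: T1=33  T2=18  T3=20  T4=24  T5=28
Turnaround(T3) = completion − arrival = 20 − 0 = 20

20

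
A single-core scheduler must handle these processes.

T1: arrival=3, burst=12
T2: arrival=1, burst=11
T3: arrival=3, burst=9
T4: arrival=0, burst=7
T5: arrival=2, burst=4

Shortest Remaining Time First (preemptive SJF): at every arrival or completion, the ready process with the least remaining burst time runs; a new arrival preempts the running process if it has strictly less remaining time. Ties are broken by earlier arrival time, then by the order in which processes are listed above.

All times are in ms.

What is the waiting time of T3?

Schedule: | T4 0-2 | T5 2-6 | T4 6-11 | T3 11-20 | T2 20-31 | T1 31-43 |
Completion: T1=43  T2=31  T3=20  T4=11  T5=6
Turnaround (C−A): T1=40  T2=30  T3=17  T4=11  T5=4
Waiting(T3) = turnaround − burst = 17 − 9 = 8

8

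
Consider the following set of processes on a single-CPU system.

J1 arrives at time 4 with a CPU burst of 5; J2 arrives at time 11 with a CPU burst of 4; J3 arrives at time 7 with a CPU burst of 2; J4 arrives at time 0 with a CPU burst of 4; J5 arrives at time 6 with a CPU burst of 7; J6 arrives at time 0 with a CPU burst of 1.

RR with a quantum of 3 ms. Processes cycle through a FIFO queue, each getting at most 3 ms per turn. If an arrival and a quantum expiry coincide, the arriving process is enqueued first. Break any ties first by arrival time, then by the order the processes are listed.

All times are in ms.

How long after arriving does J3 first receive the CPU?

4

Gantt: | J4 0-3 | J6 3-4 | J4 4-5 | J1 5-8 | J5 8-11 | J3 11-13 | J1 13-15 | J2 15-18 | J5 18-21 | J2 21-22 | J5 22-23 |
Completion: J1=15  J2=22  J3=13  J4=5  J5=23  J6=4
Turnaround (C−A): J1=11  J2=11  J3=6  J4=5  J5=17  J6=4
Response(J3) = first start − arrival = 11 − 7 = 4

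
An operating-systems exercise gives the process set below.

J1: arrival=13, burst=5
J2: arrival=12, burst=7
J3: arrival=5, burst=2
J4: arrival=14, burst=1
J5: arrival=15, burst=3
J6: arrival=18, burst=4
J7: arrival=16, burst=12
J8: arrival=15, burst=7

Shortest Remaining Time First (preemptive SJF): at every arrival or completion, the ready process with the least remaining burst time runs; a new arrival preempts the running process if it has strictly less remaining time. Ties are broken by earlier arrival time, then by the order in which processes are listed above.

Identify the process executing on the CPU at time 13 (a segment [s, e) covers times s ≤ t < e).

J1

Gantt: | idle 0-5 | J3 5-7 | idle 7-12 | J2 12-13 | J1 13-14 | J4 14-15 | J5 15-18 | J1 18-22 | J6 22-26 | J2 26-32 | J8 32-39 | J7 39-51 |
Completion: J1=22  J2=32  J3=7  J4=15  J5=18  J6=26  J7=51  J8=39
Turnaround (C−A): J1=9  J2=20  J3=2  J4=1  J5=3  J6=8  J7=35  J8=24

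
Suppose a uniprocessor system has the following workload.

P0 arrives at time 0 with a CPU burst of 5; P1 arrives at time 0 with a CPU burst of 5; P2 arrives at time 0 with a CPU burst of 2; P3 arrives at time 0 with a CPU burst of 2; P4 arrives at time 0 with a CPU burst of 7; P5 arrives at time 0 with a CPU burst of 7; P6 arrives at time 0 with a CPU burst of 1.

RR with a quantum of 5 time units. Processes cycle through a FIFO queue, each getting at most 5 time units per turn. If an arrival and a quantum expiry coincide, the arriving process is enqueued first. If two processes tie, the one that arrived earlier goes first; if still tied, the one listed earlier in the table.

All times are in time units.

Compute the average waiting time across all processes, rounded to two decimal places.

Schedule: | P0 0-5 | P1 5-10 | P2 10-12 | P3 12-14 | P4 14-19 | P5 19-24 | P6 24-25 | P4 25-27 | P5 27-29 |
Completion: P0=5  P1=10  P2=12  P3=14  P4=27  P5=29  P6=25
Waiting times: P0=0, P1=5, P2=10, P3=12, P4=20, P5=22, P6=24
Average waiting = (0+5+10+12+20+22+24) / 7 = 93/7 = 13.29

13.29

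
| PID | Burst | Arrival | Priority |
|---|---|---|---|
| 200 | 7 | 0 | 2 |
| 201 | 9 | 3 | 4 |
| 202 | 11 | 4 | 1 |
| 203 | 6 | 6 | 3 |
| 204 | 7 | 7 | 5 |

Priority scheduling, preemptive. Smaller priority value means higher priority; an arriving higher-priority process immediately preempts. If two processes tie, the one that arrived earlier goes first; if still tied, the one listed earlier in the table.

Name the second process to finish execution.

Gantt: | 200 0-4 | 202 4-15 | 200 15-18 | 203 18-24 | 201 24-33 | 204 33-40 |
Completion: 200=18  201=33  202=15  203=24  204=40
Turnaround (C−A): 200=18  201=30  202=11  203=18  204=33
Finish order: 202 → 200 → 203 → 201 → 204

200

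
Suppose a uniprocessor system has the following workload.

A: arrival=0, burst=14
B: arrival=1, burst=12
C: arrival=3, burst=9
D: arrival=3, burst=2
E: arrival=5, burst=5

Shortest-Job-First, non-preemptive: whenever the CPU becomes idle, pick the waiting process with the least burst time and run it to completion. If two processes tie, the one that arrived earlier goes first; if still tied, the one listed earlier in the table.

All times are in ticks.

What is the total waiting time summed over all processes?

Gantt: | A 0-14 | D 14-16 | E 16-21 | C 21-30 | B 30-42 |
Completion: A=14  B=42  C=30  D=16  E=21
Turnaround (C−A): A=14  B=41  C=27  D=13  E=16
Waiting = turnaround − burst: A=0, B=29, C=18, D=11, E=11
Total waiting = 0 + 29 + 18 + 11 + 11 = 69

69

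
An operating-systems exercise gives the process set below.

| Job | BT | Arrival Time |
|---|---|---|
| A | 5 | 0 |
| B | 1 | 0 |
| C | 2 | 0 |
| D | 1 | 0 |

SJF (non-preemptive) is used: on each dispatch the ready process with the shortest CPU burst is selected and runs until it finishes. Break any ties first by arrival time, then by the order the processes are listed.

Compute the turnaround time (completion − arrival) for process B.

1

Gantt: | B 0-1 | D 1-2 | C 2-4 | A 4-9 |
Completion: A=9  B=1  C=4  D=2
Turnaround (C−A): A=9  B=1  C=4  D=2
Turnaround(B) = completion − arrival = 1 − 0 = 1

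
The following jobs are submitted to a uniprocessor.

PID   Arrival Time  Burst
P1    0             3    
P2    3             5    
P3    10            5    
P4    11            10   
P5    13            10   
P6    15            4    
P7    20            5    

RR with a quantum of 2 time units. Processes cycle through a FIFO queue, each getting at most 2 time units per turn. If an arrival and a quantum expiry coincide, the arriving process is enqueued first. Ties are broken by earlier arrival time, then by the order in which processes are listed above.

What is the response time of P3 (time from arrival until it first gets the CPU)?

Timeline: | P1 0-3 | P2 3-8 | idle 8-10 | P3 10-12 | P4 12-14 | P3 14-16 | P5 16-18 | P4 18-20 | P6 20-22 | P3 22-23 | P5 23-25 | P7 25-27 | P4 27-29 | P6 29-31 | P5 31-33 | P7 33-35 | P4 35-37 | P5 37-39 | P7 39-40 | P4 40-42 | P5 42-44 |
Completion: P1=3  P2=8  P3=23  P4=42  P5=44  P6=31  P7=40
Turnaround (C−A): P1=3  P2=5  P3=13  P4=31  P5=31  P6=16  P7=20
Response(P3) = first start − arrival = 10 − 10 = 0

0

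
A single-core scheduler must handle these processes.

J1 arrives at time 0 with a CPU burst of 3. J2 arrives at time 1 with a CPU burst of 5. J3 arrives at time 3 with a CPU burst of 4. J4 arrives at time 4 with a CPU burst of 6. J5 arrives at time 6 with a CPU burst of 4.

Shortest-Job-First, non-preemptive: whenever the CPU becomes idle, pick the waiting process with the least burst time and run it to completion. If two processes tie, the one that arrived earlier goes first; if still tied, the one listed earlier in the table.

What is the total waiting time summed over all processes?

Schedule: | J1 0-3 | J3 3-7 | J5 7-11 | J2 11-16 | J4 16-22 |
Completion: J1=3  J2=16  J3=7  J4=22  J5=11
Turnaround (C−A): J1=3  J2=15  J3=4  J4=18  J5=5
Waiting = turnaround − burst: J1=0, J2=10, J3=0, J4=12, J5=1
Total waiting = 0 + 10 + 0 + 12 + 1 = 23

23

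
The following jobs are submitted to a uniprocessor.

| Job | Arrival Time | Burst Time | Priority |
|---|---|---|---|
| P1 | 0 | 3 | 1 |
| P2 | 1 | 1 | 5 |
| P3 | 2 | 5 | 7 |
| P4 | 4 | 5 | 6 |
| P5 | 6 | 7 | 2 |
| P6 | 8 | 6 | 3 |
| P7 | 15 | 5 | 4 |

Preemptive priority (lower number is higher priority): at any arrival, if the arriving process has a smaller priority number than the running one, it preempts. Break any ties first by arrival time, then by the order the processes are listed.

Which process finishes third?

Schedule: | P1 0-3 | P2 3-4 | P4 4-6 | P5 6-13 | P6 13-19 | P7 19-24 | P4 24-27 | P3 27-32 |
Completion: P1=3  P2=4  P3=32  P4=27  P5=13  P6=19  P7=24
Turnaround (C−A): P1=3  P2=3  P3=30  P4=23  P5=7  P6=11  P7=9
Finish order: P1 → P2 → P5 → P6 → P7 → P4 → P3

P5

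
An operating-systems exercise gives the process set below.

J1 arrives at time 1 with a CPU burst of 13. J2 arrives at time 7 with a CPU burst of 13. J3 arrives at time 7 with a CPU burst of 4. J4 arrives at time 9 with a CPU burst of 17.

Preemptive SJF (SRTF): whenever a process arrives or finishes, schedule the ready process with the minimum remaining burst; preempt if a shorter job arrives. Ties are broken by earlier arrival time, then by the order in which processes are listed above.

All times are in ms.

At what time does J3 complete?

11

Timeline: | idle 0-1 | J1 1-7 | J3 7-11 | J1 11-18 | J2 18-31 | J4 31-48 |
Completion: J1=18  J2=31  J3=11  J4=48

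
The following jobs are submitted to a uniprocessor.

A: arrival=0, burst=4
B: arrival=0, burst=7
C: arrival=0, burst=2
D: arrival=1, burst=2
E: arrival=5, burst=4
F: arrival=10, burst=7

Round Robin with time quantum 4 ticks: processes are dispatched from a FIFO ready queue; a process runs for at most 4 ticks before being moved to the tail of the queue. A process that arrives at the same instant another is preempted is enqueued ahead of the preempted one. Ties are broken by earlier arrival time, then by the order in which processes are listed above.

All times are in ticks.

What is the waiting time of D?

Gantt: | A 0-4 | B 4-8 | C 8-10 | D 10-12 | E 12-16 | B 16-19 | F 19-26 |
Completion: A=4  B=19  C=10  D=12  E=16  F=26
Turnaround (C−A): A=4  B=19  C=10  D=11  E=11  F=16
Waiting(D) = turnaround − burst = 11 − 2 = 9

9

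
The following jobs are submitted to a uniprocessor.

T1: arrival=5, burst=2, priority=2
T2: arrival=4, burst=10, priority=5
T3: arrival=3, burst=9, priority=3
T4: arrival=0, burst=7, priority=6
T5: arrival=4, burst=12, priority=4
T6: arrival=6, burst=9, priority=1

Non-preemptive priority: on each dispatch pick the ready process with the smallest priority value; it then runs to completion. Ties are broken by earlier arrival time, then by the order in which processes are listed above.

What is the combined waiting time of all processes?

Schedule: | T4 0-7 | T6 7-16 | T1 16-18 | T3 18-27 | T5 27-39 | T2 39-49 |
Completion: T1=18  T2=49  T3=27  T4=7  T5=39  T6=16
Waiting = turnaround − burst: T1=11, T2=35, T3=15, T4=0, T5=23, T6=1
Total waiting = 11 + 35 + 15 + 0 + 23 + 1 = 85

85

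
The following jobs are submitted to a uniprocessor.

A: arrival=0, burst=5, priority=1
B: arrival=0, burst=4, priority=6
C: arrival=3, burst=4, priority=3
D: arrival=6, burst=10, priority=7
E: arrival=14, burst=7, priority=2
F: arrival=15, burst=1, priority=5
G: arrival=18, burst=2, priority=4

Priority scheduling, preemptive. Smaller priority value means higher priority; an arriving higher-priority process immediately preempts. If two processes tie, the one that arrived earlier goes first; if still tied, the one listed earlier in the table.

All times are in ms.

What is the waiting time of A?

Schedule: | A 0-5 | C 5-9 | B 9-13 | D 13-14 | E 14-21 | G 21-23 | F 23-24 | D 24-33 |
Completion: A=5  B=13  C=9  D=33  E=21  F=24  G=23
Turnaround (C−A): A=5  B=13  C=6  D=27  E=7  F=9  G=5
Waiting(A) = turnaround − burst = 5 − 5 = 0

0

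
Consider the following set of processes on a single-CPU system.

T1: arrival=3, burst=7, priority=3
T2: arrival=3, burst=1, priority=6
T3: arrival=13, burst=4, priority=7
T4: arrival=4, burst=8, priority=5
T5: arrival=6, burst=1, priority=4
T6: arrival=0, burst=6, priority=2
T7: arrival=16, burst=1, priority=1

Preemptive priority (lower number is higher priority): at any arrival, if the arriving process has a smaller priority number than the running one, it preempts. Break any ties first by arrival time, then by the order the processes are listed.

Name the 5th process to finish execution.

T4

Schedule: | T6 0-6 | T1 6-13 | T5 13-14 | T4 14-16 | T7 16-17 | T4 17-23 | T2 23-24 | T3 24-28 |
Completion: T1=13  T2=24  T3=28  T4=23  T5=14  T6=6  T7=17
Turnaround (C−A): T1=10  T2=21  T3=15  T4=19  T5=8  T6=6  T7=1
Finish order: T6 → T1 → T5 → T7 → T4 → T2 → T3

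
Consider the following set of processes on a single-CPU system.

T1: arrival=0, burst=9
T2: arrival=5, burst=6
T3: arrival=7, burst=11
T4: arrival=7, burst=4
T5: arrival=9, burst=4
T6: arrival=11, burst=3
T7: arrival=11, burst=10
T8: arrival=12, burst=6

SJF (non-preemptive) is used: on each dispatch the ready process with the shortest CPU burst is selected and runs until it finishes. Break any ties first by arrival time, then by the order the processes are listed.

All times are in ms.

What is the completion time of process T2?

26

Timeline: | T1 0-9 | T4 9-13 | T6 13-16 | T5 16-20 | T2 20-26 | T8 26-32 | T7 32-42 | T3 42-53 |
Completion: T1=9  T2=26  T3=53  T4=13  T5=20  T6=16  T7=42  T8=32
Turnaround (C−A): T1=9  T2=21  T3=46  T4=6  T5=11  T6=5  T7=31  T8=20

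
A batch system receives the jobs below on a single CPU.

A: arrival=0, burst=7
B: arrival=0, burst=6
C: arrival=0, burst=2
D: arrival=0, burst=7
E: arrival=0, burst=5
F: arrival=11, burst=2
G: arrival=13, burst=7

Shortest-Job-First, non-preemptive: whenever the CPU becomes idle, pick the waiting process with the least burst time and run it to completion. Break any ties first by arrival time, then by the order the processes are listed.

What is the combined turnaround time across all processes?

Schedule: | C 0-2 | E 2-7 | B 7-13 | F 13-15 | A 15-22 | D 22-29 | G 29-36 |
Completion: A=22  B=13  C=2  D=29  E=7  F=15  G=36
Turnaround = completion − arrival: A=22, B=13, C=2, D=29, E=7, F=4, G=23
Total turnaround = 22 + 13 + 2 + 29 + 7 + 4 + 23 = 100

100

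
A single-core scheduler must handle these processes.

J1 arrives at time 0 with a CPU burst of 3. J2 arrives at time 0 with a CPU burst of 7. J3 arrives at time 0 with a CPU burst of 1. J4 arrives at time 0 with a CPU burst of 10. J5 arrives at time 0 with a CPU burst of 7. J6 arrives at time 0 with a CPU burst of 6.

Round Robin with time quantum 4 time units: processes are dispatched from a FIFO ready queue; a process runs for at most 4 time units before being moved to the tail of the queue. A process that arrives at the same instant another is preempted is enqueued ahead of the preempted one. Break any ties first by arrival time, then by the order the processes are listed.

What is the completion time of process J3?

Timeline: | J1 0-3 | J2 3-7 | J3 7-8 | J4 8-12 | J5 12-16 | J6 16-20 | J2 20-23 | J4 23-27 | J5 27-30 | J6 30-32 | J4 32-34 |
Completion: J1=3  J2=23  J3=8  J4=34  J5=30  J6=32
Turnaround (C−A): J1=3  J2=23  J3=8  J4=34  J5=30  J6=32

8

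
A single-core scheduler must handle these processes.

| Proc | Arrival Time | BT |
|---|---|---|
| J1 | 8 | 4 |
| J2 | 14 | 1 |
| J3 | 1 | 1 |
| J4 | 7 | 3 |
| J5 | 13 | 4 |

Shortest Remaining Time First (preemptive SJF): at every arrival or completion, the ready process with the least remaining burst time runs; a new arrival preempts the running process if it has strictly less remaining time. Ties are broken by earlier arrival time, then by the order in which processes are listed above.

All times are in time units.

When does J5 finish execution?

19

Timeline: | idle 0-1 | J3 1-2 | idle 2-7 | J4 7-10 | J1 10-14 | J2 14-15 | J5 15-19 |
Completion: J1=14  J2=15  J3=2  J4=10  J5=19
Turnaround (C−A): J1=6  J2=1  J3=1  J4=3  J5=6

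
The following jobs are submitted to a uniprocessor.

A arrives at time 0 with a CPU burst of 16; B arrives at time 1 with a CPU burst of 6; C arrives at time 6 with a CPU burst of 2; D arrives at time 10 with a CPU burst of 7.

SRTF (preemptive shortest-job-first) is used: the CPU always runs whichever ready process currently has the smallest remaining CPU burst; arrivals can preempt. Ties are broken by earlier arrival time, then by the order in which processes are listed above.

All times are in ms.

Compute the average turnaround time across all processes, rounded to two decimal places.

11.75

Gantt: | A 0-1 | B 1-7 | C 7-9 | A 9-10 | D 10-17 | A 17-31 |
Completion: A=31  B=7  C=9  D=17
Turnaround times: A=31, B=6, C=3, D=7
Average turnaround = (31+6+3+7) / 4 = 47/4 = 11.75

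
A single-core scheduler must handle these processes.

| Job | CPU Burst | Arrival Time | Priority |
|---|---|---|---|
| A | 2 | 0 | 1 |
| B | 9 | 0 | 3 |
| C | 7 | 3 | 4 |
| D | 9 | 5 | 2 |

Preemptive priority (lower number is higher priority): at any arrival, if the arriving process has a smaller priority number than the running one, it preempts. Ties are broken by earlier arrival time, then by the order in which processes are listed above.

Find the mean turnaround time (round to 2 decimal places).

Schedule: | A 0-2 | B 2-5 | D 5-14 | B 14-20 | C 20-27 |
Completion: A=2  B=20  C=27  D=14
Turnaround (C−A): A=2  B=20  C=24  D=9
Turnaround times: A=2, B=20, C=24, D=9
Average turnaround = (2+20+24+9) / 4 = 55/4 = 13.75

13.75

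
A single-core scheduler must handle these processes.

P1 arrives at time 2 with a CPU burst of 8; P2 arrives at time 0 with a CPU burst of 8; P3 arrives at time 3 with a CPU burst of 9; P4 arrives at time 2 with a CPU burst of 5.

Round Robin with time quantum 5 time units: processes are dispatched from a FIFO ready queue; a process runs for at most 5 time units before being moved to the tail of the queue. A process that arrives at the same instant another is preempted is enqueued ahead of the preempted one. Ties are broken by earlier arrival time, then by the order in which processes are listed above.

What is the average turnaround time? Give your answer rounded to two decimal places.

21.75

Schedule: | P2 0-5 | P1 5-10 | P4 10-15 | P3 15-20 | P2 20-23 | P1 23-26 | P3 26-30 |
Completion: P1=26  P2=23  P3=30  P4=15
Turnaround (C−A): P1=24  P2=23  P3=27  P4=13
Turnaround times: P1=24, P2=23, P3=27, P4=13
Average turnaround = (24+23+27+13) / 4 = 87/4 = 21.75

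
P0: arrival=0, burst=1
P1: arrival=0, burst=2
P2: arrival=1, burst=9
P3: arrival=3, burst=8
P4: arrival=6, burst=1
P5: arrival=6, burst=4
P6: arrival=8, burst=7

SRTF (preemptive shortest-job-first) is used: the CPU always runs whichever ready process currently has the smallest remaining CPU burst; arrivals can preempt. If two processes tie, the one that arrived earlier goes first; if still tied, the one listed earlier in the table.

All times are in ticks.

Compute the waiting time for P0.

0

Schedule: | P0 0-1 | P1 1-3 | P3 3-6 | P4 6-7 | P5 7-11 | P3 11-16 | P6 16-23 | P2 23-32 |
Completion: P0=1  P1=3  P2=32  P3=16  P4=7  P5=11  P6=23
Turnaround (C−A): P0=1  P1=3  P2=31  P3=13  P4=1  P5=5  P6=15
Waiting(P0) = turnaround − burst = 1 − 1 = 0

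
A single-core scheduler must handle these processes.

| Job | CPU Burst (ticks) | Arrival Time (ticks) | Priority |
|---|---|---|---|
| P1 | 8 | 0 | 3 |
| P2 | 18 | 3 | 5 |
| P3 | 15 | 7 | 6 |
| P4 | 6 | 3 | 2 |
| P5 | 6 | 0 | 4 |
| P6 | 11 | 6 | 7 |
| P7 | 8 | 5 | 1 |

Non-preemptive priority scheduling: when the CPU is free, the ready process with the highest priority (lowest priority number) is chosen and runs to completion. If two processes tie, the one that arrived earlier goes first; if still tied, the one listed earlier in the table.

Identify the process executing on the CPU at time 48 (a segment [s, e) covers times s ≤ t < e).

P3

Gantt: | P1 0-8 | P7 8-16 | P4 16-22 | P5 22-28 | P2 28-46 | P3 46-61 | P6 61-72 |
Completion: P1=8  P2=46  P3=61  P4=22  P5=28  P6=72  P7=16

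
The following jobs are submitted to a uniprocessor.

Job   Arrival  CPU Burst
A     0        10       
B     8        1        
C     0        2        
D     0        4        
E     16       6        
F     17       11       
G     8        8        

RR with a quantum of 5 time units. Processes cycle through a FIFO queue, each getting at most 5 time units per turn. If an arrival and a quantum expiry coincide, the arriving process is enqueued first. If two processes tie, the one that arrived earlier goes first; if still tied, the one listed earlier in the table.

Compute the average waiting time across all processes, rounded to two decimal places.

10.43

Schedule: | A 0-5 | C 5-7 | D 7-11 | A 11-16 | B 16-17 | G 17-22 | E 22-27 | F 27-32 | G 32-35 | E 35-36 | F 36-42 |
Completion: A=16  B=17  C=7  D=11  E=36  F=42  G=35
Turnaround (C−A): A=16  B=9  C=7  D=11  E=20  F=25  G=27
Waiting times: A=6, B=8, C=5, D=7, E=14, F=14, G=19
Average waiting = (6+8+5+7+14+14+19) / 7 = 73/7 = 10.43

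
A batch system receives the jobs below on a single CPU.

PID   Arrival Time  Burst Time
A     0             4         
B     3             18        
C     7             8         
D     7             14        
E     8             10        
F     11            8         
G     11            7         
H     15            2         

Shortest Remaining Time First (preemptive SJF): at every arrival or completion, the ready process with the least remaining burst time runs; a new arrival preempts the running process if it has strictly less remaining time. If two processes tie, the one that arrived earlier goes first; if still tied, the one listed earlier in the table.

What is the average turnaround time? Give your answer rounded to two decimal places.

24.88

Schedule: | A 0-4 | B 4-7 | C 7-15 | H 15-17 | G 17-24 | F 24-32 | E 32-42 | D 42-56 | B 56-71 |
Completion: A=4  B=71  C=15  D=56  E=42  F=32  G=24  H=17
Turnaround (C−A): A=4  B=68  C=8  D=49  E=34  F=21  G=13  H=2
Turnaround times: A=4, B=68, C=8, D=49, E=34, F=21, G=13, H=2
Average turnaround = (4+68+8+49+34+21+13+2) / 8 = 199/8 = 24.88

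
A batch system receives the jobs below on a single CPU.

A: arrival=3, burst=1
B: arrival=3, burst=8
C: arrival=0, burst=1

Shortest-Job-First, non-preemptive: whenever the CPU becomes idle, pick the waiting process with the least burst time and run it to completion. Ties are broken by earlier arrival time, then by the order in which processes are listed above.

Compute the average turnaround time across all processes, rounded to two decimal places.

Gantt: | C 0-1 | idle 1-3 | A 3-4 | B 4-12 |
Completion: A=4  B=12  C=1
Turnaround times: A=1, B=9, C=1
Average turnaround = (1+9+1) / 3 = 11/3 = 3.67

3.67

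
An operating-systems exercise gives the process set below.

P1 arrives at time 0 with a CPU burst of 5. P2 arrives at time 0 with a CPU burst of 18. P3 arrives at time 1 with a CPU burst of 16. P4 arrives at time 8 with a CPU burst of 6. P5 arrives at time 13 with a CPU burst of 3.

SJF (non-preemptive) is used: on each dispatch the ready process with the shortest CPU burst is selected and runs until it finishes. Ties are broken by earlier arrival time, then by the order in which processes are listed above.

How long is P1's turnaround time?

Gantt: | P1 0-5 | P3 5-21 | P5 21-24 | P4 24-30 | P2 30-48 |
Completion: P1=5  P2=48  P3=21  P4=30  P5=24
Turnaround(P1) = completion − arrival = 5 − 0 = 5

5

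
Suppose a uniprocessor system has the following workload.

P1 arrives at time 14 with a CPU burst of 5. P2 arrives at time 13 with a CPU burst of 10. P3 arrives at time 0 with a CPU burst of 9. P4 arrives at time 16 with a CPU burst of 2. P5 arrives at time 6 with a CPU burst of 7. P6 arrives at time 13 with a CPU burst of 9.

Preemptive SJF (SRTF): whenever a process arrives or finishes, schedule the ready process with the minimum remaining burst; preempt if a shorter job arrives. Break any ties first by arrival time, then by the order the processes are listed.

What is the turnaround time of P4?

Timeline: | P3 0-9 | P5 9-16 | P4 16-18 | P1 18-23 | P6 23-32 | P2 32-42 |
Completion: P1=23  P2=42  P3=9  P4=18  P5=16  P6=32
Turnaround (C−A): P1=9  P2=29  P3=9  P4=2  P5=10  P6=19
Turnaround(P4) = completion − arrival = 18 − 16 = 2

2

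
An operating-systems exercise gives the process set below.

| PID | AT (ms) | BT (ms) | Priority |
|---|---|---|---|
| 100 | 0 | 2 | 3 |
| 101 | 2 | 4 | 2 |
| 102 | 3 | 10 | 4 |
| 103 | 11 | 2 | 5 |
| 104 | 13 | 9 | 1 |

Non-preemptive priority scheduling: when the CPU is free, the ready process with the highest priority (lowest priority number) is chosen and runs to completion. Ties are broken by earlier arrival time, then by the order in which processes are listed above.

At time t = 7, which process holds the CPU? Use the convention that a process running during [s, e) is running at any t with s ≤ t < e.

102

Gantt: | 100 0-2 | 101 2-6 | 102 6-16 | 104 16-25 | 103 25-27 |
Completion: 100=2  101=6  102=16  103=27  104=25
Turnaround (C−A): 100=2  101=4  102=13  103=16  104=12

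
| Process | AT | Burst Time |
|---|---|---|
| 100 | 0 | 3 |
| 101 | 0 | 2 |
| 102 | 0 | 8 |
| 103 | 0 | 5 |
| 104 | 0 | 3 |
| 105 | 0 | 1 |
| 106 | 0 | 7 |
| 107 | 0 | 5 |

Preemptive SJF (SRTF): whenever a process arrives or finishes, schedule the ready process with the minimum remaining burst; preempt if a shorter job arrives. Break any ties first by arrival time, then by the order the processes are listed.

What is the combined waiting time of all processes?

78

Gantt: | 105 0-1 | 101 1-3 | 100 3-6 | 104 6-9 | 103 9-14 | 107 14-19 | 106 19-26 | 102 26-34 |
Completion: 100=6  101=3  102=34  103=14  104=9  105=1  106=26  107=19
Waiting = turnaround − burst: 100=3, 101=1, 102=26, 103=9, 104=6, 105=0, 106=19, 107=14
Total waiting = 3 + 1 + 26 + 9 + 6 + 0 + 19 + 14 = 78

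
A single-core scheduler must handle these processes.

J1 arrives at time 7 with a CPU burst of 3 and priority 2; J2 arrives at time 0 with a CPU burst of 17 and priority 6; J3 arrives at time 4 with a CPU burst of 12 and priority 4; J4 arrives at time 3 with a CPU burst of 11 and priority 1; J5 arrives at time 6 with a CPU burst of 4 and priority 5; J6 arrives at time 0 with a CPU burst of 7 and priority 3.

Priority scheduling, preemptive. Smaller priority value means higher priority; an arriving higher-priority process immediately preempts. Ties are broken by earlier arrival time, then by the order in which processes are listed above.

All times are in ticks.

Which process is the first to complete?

J4

Timeline: | J6 0-3 | J4 3-14 | J1 14-17 | J6 17-21 | J3 21-33 | J5 33-37 | J2 37-54 |
Completion: J1=17  J2=54  J3=33  J4=14  J5=37  J6=21
Finish order: J4 → J1 → J6 → J3 → J5 → J2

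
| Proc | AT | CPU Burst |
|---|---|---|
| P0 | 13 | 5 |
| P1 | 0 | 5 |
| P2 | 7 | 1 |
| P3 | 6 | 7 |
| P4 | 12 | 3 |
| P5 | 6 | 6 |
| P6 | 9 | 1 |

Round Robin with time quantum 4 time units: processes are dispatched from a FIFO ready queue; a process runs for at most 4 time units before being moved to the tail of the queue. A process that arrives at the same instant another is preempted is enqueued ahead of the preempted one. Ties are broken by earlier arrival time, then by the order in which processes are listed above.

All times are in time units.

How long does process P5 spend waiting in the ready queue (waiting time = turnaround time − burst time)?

16

Timeline: | P1 0-5 | idle 5-6 | P3 6-10 | P5 10-14 | P2 14-15 | P6 15-16 | P3 16-19 | P4 19-22 | P0 22-26 | P5 26-28 | P0 28-29 |
Completion: P0=29  P1=5  P2=15  P3=19  P4=22  P5=28  P6=16
Turnaround (C−A): P0=16  P1=5  P2=8  P3=13  P4=10  P5=22  P6=7
Waiting(P5) = turnaround − burst = 22 − 6 = 16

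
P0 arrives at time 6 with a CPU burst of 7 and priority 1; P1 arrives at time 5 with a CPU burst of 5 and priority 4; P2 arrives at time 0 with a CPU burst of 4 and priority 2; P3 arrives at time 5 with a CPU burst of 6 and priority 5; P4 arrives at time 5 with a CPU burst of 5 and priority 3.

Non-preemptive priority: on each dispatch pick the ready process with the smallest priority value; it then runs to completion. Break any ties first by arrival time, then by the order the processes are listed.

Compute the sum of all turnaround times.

Timeline: | P2 0-4 | idle 4-5 | P4 5-10 | P0 10-17 | P1 17-22 | P3 22-28 |
Completion: P0=17  P1=22  P2=4  P3=28  P4=10
Turnaround = completion − arrival: P0=11, P1=17, P2=4, P3=23, P4=5
Total turnaround = 11 + 17 + 4 + 23 + 5 = 60

60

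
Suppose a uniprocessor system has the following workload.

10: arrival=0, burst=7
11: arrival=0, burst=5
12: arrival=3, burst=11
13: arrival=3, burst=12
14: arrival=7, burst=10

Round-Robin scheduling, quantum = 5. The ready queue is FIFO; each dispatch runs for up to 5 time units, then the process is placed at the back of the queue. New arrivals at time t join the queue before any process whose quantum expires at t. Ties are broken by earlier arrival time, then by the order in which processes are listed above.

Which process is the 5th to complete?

Timeline: | 10 0-5 | 11 5-10 | 12 10-15 | 13 15-20 | 10 20-22 | 14 22-27 | 12 27-32 | 13 32-37 | 14 37-42 | 12 42-43 | 13 43-45 |
Completion: 10=22  11=10  12=43  13=45  14=42
Turnaround (C−A): 10=22  11=10  12=40  13=42  14=35
Finish order: 11 → 10 → 14 → 12 → 13

13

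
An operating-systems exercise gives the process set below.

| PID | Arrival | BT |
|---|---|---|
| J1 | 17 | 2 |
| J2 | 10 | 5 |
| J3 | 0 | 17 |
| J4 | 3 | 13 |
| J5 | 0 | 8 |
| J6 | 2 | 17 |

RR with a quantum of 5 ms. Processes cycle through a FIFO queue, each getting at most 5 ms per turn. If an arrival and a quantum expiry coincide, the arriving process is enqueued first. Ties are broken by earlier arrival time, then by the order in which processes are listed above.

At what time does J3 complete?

Gantt: | J3 0-5 | J5 5-10 | J6 10-15 | J4 15-20 | J3 20-25 | J2 25-30 | J5 30-33 | J6 33-38 | J1 38-40 | J4 40-45 | J3 45-50 | J6 50-55 | J4 55-58 | J3 58-60 | J6 60-62 |
Completion: J1=40  J2=30  J3=60  J4=58  J5=33  J6=62
Turnaround (C−A): J1=23  J2=20  J3=60  J4=55  J5=33  J6=60

60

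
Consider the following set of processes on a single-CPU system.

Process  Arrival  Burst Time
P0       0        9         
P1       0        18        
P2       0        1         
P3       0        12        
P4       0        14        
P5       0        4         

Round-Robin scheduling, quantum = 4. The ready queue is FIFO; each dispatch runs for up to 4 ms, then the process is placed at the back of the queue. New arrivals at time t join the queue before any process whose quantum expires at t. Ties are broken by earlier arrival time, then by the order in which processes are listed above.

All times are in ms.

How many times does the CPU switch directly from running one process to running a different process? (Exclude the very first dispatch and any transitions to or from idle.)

16

Schedule: | P0 0-4 | P1 4-8 | P2 8-9 | P3 9-13 | P4 13-17 | P5 17-21 | P0 21-25 | P1 25-29 | P3 29-33 | P4 33-37 | P0 37-38 | P1 38-42 | P3 42-46 | P4 46-50 | P1 50-54 | P4 54-56 | P1 56-58 |
Completion: P0=38  P1=58  P2=9  P3=46  P4=56  P5=21
Turnaround (C−A): P0=38  P1=58  P2=9  P3=46  P4=56  P5=21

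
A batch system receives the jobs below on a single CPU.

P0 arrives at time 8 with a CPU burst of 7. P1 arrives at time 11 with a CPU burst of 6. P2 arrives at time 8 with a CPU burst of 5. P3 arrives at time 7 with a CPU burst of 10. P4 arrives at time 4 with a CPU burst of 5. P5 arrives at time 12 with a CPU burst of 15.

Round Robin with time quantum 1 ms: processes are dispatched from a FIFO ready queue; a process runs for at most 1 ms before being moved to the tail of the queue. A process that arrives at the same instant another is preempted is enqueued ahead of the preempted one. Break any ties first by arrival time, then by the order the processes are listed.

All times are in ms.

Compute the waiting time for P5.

Gantt: | idle 0-4 | P4 4-7 | P3 7-8 | P4 8-9 | P0 9-10 | P2 10-11 | P3 11-12 | P4 12-13 | P0 13-14 | P1 14-15 | P2 15-16 | P5 16-17 | P3 17-18 | P0 18-19 | P1 19-20 | P2 20-21 | P5 21-22 | P3 22-23 | P0 23-24 | P1 24-25 | P2 25-26 | P5 26-27 | P3 27-28 | P0 28-29 | P1 29-30 | P2 30-31 | P5 31-32 | P3 32-33 | P0 33-34 | P1 34-35 | P5 35-36 | P3 36-37 | P0 37-38 | P1 38-39 | P5 39-40 | P3 40-41 | P5 41-42 | P3 42-43 | P5 43-44 | P3 44-45 | P5 45-52 |
Completion: P0=38  P1=39  P2=31  P3=45  P4=13  P5=52
Waiting(P5) = turnaround − burst = 40 − 15 = 25

25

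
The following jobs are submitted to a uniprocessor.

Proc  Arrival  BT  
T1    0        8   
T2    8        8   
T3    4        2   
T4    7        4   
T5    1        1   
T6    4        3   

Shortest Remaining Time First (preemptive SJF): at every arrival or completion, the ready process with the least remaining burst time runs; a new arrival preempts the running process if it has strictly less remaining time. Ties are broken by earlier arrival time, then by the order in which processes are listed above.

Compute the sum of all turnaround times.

Gantt: | T1 0-1 | T5 1-2 | T1 2-4 | T3 4-6 | T6 6-9 | T4 9-13 | T1 13-18 | T2 18-26 |
Completion: T1=18  T2=26  T3=6  T4=13  T5=2  T6=9
Turnaround = completion − arrival: T1=18, T2=18, T3=2, T4=6, T5=1, T6=5
Total turnaround = 18 + 18 + 2 + 6 + 1 + 5 = 50

50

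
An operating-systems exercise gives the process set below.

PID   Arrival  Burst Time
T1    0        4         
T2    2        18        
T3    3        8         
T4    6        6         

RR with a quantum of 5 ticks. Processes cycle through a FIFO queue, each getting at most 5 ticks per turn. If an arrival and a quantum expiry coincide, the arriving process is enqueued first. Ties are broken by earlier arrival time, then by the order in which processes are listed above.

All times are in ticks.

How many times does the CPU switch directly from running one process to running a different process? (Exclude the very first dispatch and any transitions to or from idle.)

7

Gantt: | T1 0-4 | T2 4-9 | T3 9-14 | T4 14-19 | T2 19-24 | T3 24-27 | T4 27-28 | T2 28-36 |
Completion: T1=4  T2=36  T3=27  T4=28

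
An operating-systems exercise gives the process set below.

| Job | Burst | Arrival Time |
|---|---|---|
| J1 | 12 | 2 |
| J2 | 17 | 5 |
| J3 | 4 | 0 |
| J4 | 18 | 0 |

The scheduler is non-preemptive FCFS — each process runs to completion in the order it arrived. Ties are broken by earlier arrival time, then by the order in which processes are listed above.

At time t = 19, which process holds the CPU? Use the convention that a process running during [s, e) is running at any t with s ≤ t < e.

J4

Timeline: | J3 0-4 | J4 4-22 | J1 22-34 | J2 34-51 |
Completion: J1=34  J2=51  J3=4  J4=22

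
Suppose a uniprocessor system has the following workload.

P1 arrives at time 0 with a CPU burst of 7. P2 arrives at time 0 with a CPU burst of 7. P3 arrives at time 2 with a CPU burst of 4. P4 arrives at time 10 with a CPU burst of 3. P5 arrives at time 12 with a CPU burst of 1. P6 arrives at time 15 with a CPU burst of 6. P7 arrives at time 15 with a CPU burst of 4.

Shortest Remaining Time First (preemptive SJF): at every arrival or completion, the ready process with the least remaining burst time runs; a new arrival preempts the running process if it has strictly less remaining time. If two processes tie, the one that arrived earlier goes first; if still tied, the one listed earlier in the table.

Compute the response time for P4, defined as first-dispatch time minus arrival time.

Schedule: | P1 0-2 | P3 2-6 | P1 6-11 | P4 11-12 | P5 12-13 | P4 13-15 | P7 15-19 | P6 19-25 | P2 25-32 |
Completion: P1=11  P2=32  P3=6  P4=15  P5=13  P6=25  P7=19
Turnaround (C−A): P1=11  P2=32  P3=4  P4=5  P5=1  P6=10  P7=4
Response(P4) = first start − arrival = 11 − 10 = 1

1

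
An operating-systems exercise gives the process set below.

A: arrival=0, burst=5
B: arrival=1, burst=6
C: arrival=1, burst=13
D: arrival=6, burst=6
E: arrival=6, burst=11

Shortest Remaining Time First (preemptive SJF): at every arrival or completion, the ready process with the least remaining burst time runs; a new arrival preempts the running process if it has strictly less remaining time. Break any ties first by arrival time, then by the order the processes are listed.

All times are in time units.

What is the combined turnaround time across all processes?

Timeline: | A 0-5 | B 5-11 | D 11-17 | E 17-28 | C 28-41 |
Completion: A=5  B=11  C=41  D=17  E=28
Turnaround (C−A): A=5  B=10  C=40  D=11  E=22
Turnaround = completion − arrival: A=5, B=10, C=40, D=11, E=22
Total turnaround = 5 + 10 + 40 + 11 + 22 = 88

88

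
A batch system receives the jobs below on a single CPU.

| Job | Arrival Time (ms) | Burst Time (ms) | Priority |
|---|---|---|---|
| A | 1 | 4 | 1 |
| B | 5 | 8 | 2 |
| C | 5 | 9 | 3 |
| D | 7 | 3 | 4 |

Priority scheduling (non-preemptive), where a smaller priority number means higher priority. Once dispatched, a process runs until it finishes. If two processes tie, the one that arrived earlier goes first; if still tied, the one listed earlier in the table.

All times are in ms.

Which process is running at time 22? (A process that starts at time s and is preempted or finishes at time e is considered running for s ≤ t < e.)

D

Gantt: | idle 0-1 | A 1-5 | B 5-13 | C 13-22 | D 22-25 |
Completion: A=5  B=13  C=22  D=25
Turnaround (C−A): A=4  B=8  C=17  D=18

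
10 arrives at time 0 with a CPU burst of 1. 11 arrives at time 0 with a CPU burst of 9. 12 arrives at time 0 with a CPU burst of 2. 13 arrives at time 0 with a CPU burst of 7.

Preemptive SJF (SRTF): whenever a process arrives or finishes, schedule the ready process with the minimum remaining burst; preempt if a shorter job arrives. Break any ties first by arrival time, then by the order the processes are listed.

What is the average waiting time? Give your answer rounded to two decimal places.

3.50

Timeline: | 10 0-1 | 12 1-3 | 13 3-10 | 11 10-19 |
Completion: 10=1  11=19  12=3  13=10
Turnaround (C−A): 10=1  11=19  12=3  13=10
Waiting times: 10=0, 11=10, 12=1, 13=3
Average waiting = (0+10+1+3) / 4 = 14/4 = 3.50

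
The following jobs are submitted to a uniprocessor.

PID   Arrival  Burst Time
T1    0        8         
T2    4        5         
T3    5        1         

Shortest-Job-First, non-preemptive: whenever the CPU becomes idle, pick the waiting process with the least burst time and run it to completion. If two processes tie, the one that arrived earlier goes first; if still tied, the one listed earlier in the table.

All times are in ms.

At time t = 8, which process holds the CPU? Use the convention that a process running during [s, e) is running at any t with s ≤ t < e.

Timeline: | T1 0-8 | T3 8-9 | T2 9-14 |
Completion: T1=8  T2=14  T3=9

T3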